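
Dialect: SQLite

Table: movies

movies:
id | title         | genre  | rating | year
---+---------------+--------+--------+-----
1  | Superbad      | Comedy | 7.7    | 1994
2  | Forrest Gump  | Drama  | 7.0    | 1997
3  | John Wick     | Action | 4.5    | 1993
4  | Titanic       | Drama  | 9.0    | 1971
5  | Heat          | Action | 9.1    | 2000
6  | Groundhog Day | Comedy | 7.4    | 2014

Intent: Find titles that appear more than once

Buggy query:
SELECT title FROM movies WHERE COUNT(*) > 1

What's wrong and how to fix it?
Bug: WHERE can't reference COUNT(*); aggregates are computed after WHERE

Fix: Group first, then use HAVING for the count condition

Corrected query:
SELECT title FROM movies GROUP BY title HAVING COUNT(*) > 1

Result:
(no rows)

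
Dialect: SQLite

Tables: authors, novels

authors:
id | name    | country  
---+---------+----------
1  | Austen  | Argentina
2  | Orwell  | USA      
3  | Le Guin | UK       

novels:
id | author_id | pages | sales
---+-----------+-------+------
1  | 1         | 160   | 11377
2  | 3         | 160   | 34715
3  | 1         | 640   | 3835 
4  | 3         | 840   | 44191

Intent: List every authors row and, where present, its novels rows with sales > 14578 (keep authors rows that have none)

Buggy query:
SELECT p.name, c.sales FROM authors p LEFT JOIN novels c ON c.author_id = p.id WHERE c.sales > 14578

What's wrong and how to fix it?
Bug: Filtering c.sales in WHERE discards the NULL rows produced by LEFT JOIN, turning it into an inner join

Fix: Put 'c.sales > 14578' in the JOIN's ON clause instead of WHERE

Corrected query:
SELECT p.name, c.sales FROM authors p LEFT JOIN novels c ON c.author_id = p.id AND c.sales > 14578

Result:
name    | sales
--------+------
Austen  | NULL 
Orwell  | NULL 
Le Guin | 34715
Le Guin | 44191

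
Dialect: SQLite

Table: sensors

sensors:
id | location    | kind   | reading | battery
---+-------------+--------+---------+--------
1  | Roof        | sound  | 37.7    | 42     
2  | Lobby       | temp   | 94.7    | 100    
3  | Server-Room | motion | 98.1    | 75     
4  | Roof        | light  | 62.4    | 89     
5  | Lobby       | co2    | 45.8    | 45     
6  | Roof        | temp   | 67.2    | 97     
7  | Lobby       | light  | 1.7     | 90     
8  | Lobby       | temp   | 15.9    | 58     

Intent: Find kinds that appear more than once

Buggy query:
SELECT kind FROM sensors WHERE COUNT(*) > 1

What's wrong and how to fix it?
Bug: WHERE can't reference COUNT(*); aggregates are computed after WHERE

Fix: Group first, then use HAVING for the count condition

Corrected query:
SELECT kind FROM sensors GROUP BY kind HAVING COUNT(*) > 1

Result:
kind 
-----
light
temp 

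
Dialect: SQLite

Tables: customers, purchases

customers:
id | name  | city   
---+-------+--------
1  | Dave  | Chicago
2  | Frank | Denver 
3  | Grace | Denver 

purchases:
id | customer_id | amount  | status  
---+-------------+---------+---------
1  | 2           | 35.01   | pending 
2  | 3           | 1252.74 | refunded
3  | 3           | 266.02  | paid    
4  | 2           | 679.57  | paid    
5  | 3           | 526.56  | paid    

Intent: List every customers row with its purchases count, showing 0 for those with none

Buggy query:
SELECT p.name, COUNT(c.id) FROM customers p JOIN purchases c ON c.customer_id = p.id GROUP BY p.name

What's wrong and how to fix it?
Bug: INNER JOIN drops customers rows that have no matching purchases rows

Fix: Use LEFT JOIN so parents without children still appear (COUNT(c.id) gives 0)

Corrected query:
SELECT p.name, COUNT(c.id) FROM customers p LEFT JOIN purchases c ON c.customer_id = p.id GROUP BY p.name

Result:
name  | COUNT(c.id)
------+------------
Dave  | 0          
Frank | 2          
Grace | 3          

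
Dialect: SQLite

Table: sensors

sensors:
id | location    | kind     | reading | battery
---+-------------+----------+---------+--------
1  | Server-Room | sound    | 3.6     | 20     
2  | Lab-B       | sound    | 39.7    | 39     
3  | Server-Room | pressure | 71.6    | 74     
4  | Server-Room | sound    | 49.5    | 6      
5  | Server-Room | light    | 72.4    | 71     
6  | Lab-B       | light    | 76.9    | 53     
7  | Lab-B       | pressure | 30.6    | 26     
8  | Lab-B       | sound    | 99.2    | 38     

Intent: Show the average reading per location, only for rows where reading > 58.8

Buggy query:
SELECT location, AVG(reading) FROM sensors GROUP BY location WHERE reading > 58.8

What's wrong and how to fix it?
Bug: Row-level WHERE must come before GROUP BY in the clause order

Fix: Place WHERE between FROM and GROUP BY

Corrected query:
SELECT location, AVG(reading) FROM sensors WHERE reading > 58.8 GROUP BY location

Result:
location    | AVG(reading)
------------+-------------
Lab-B       | 88.05       
Server-Room | 72          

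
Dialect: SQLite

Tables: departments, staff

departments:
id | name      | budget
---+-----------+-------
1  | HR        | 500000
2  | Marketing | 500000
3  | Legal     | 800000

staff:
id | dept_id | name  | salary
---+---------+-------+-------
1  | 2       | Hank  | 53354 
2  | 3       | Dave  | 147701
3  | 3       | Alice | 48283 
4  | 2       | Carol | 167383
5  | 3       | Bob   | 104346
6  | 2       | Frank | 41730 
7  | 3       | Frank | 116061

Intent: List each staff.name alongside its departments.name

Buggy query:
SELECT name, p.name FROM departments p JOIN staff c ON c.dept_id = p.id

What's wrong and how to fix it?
Bug: Both tables have a 'name' column; the unqualified reference is ambiguous

Fix: Qualify the column with its table alias (c.name)

Corrected query:
SELECT c.name, p.name FROM departments p JOIN staff c ON c.dept_id = p.id

Result:
name  | name     
------+----------
Hank  | Marketing
Dave  | Legal    
Alice | Legal    
Carol | Marketing
Bob   | Legal    
Frank | Marketing
Frank | Legal    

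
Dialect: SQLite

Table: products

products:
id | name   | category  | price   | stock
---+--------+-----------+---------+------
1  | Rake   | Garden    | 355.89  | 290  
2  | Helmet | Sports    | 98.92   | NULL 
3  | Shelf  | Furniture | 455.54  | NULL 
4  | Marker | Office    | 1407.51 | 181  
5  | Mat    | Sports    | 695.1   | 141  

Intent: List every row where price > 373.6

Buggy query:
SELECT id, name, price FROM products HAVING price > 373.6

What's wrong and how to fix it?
Bug: HAVING filters the output of aggregation, but this query has no GROUP BY and no aggregate functions, so SQLite rejects it (HAVING clause on a non-aggregate query); the condition here is per row

Fix: Replace HAVING with WHERE since the condition applies to individual rows

Corrected query:
SELECT id, name, price FROM products WHERE price > 373.6

Result:
id | name   | price  
---+--------+--------
3  | Shelf  | 455.54 
4  | Marker | 1407.51
5  | Mat    | 695.1  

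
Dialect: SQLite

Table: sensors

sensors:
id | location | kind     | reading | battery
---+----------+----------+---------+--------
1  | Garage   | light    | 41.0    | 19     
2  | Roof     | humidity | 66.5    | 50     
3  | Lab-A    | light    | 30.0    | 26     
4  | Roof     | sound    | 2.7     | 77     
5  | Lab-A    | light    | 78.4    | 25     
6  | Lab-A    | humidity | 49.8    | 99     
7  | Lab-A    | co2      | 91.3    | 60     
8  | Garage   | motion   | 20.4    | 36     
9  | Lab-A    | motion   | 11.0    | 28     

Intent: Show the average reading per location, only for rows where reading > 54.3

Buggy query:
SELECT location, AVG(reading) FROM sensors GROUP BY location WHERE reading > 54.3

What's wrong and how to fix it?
Bug: WHERE cannot follow GROUP BY

Fix: Place WHERE between FROM and GROUP BY

Corrected query:
SELECT location, AVG(reading) FROM sensors WHERE reading > 54.3 GROUP BY location

Result:
location | AVG(reading)
---------+-------------
Lab-A    | 84.85       
Roof     | 66.5        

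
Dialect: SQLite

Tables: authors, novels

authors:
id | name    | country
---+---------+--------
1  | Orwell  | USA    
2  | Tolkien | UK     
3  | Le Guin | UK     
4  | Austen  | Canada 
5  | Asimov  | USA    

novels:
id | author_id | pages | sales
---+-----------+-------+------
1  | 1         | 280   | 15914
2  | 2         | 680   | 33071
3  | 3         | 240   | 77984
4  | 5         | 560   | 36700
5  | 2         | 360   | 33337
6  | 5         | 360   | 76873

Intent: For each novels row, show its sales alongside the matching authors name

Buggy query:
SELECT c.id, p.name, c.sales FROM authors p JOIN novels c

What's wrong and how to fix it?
Bug: Missing join condition: each novels row is matched to all authors rows instead of just its own

Fix: Add ON c.author_id = p.id to the JOIN

Corrected query:
SELECT c.id, p.name, c.sales FROM authors p JOIN novels c ON c.author_id = p.id

Result:
id | name    | sales
---+---------+------
1  | Orwell  | 15914
2  | Tolkien | 33071
3  | Le Guin | 77984
4  | Asimov  | 36700
5  | Tolkien | 33337
6  | Asimov  | 76873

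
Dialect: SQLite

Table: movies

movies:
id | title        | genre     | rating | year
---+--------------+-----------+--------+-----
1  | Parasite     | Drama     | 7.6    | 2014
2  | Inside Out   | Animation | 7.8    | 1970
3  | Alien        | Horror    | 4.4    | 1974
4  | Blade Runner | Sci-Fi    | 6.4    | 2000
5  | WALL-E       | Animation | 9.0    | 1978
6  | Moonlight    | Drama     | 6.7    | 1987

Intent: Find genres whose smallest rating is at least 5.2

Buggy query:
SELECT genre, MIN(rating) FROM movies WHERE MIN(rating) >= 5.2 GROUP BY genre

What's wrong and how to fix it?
Bug: MIN() in WHERE is a misuse of aggregate

Fix: Replace WHERE with HAVING after the GROUP BY

Corrected query:
SELECT genre, MIN(rating) FROM movies GROUP BY genre HAVING MIN(rating) >= 5.2

Result:
genre     | MIN(rating)
----------+------------
Animation | 7.8        
Drama     | 6.7        
Sci-Fi    | 6.4        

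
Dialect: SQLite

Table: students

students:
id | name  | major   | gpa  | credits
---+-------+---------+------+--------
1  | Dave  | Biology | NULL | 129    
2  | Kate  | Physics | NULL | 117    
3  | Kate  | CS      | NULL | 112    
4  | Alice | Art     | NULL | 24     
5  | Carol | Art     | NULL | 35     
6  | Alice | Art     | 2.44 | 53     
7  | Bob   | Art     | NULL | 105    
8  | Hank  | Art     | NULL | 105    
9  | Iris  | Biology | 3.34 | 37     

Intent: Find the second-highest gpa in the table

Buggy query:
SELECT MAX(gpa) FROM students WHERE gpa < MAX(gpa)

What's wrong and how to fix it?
Bug: The inner MAX is an aggregate inside WHERE, which is not allowed

Fix: Compute the overall MAX in a subquery, then take MAX of rows below it

Corrected query:
SELECT MAX(gpa) FROM students WHERE gpa < (SELECT MAX(gpa) FROM students)

Result:
MAX(gpa)
--------
2.44    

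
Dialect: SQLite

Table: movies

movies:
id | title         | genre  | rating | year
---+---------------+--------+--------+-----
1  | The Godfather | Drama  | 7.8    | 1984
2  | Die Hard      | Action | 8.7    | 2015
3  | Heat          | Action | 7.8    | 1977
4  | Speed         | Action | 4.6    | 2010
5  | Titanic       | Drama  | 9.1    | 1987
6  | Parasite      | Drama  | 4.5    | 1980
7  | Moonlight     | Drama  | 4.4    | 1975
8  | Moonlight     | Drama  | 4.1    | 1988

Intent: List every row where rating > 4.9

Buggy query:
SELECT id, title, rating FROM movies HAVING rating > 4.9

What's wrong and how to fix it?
Bug: HAVING filters the output of aggregation, but this query has no GROUP BY and no aggregate functions, so SQLite rejects it (HAVING clause on a non-aggregate query); the condition here is per row

Fix: Replace HAVING with WHERE since the condition applies to individual rows

Corrected query:
SELECT id, title, rating FROM movies WHERE rating > 4.9

Result:
id | title         | rating
---+---------------+-------
1  | The Godfather | 7.8   
2  | Die Hard      | 8.7   
3  | Heat          | 7.8   
5  | Titanic       | 9.1   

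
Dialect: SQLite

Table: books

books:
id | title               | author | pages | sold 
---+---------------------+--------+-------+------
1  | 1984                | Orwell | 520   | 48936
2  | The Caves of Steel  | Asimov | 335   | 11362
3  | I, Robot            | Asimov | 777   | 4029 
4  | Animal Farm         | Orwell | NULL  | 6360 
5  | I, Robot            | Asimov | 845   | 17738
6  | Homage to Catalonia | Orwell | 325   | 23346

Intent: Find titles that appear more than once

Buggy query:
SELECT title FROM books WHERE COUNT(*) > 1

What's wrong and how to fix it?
Bug: WHERE can't reference COUNT(*); aggregates are computed after WHERE

Fix: Group first, then use HAVING for the count condition

Corrected query:
SELECT title FROM books GROUP BY title HAVING COUNT(*) > 1

Result:
title   
--------
I, Robot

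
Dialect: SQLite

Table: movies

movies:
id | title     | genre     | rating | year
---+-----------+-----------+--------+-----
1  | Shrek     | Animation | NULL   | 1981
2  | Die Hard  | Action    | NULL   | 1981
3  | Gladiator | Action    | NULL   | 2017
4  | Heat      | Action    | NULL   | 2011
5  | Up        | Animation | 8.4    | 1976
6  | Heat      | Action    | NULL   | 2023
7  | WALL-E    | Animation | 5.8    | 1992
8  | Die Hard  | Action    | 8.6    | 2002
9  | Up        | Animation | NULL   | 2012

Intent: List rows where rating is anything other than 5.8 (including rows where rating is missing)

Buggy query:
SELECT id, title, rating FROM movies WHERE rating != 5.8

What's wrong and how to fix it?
Bug: 'rating != 5.8' is unknown when rating is NULL, so NULL rows are silently excluded

Fix: Handle NULL separately with IS NULL alongside the inequality

Corrected query:
SELECT id, title, rating FROM movies WHERE rating != 5.8 OR rating IS NULL

Result:
id | title     | rating
---+-----------+-------
1  | Shrek     | NULL  
2  | Die Hard  | NULL  
3  | Gladiator | NULL  
4  | Heat      | NULL  
5  | Up        | 8.4   
6  | Heat      | NULL  
8  | Die Hard  | 8.6   
9  | Up        | NULL  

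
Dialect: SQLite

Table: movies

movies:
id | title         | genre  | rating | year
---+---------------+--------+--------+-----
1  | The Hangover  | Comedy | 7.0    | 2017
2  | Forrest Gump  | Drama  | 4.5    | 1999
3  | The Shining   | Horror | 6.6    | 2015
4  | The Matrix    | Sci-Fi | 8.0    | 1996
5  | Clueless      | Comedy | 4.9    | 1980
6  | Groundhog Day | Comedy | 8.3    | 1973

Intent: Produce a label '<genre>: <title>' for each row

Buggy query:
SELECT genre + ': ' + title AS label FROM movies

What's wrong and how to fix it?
Bug: '+' is numeric addition; on text columns SQLite converts them to 0 instead of concatenating

Fix: Replace + with || to concatenate text

Corrected query:
SELECT genre || ': ' || title AS label FROM movies

Result:
label                
---------------------
Comedy: The Hangover 
Drama: Forrest Gump  
Horror: The Shining  
Sci-Fi: The Matrix   
Comedy: Clueless     
Comedy: Groundhog Day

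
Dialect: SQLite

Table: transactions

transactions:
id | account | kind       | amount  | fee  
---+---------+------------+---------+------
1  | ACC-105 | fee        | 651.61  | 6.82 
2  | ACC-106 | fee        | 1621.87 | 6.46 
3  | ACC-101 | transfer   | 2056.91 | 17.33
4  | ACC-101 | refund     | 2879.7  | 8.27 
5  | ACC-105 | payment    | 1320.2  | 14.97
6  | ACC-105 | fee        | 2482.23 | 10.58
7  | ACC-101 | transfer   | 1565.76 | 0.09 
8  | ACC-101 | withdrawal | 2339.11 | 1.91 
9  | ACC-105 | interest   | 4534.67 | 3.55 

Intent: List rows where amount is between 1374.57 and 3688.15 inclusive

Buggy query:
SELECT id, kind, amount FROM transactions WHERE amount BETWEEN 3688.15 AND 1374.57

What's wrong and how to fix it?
Bug: BETWEEN expects the lower bound first; with 3688.15 AND 1374.57 the range is empty

Fix: Write BETWEEN 1374.57 AND 3688.15

Corrected query:
SELECT id, kind, amount FROM transactions WHERE amount BETWEEN 1374.57 AND 3688.15

Result:
id | kind       | amount 
---+------------+--------
2  | fee        | 1621.87
3  | transfer   | 2056.91
4  | refund     | 2879.7 
6  | fee        | 2482.23
7  | transfer   | 1565.76
8  | withdrawal | 2339.11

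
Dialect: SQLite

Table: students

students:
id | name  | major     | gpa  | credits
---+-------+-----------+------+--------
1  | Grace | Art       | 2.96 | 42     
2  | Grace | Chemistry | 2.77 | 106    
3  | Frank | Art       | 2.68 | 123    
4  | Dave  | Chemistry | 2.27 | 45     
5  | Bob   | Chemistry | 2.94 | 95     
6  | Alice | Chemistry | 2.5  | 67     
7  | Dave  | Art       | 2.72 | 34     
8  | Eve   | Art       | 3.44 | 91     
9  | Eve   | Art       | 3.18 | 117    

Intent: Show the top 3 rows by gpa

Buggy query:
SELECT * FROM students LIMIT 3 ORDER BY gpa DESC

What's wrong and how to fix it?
Bug: LIMIT must come after ORDER BY

Fix: Sort with ORDER BY, then apply LIMIT

Corrected query:
SELECT * FROM students ORDER BY gpa DESC LIMIT 3

Result:
id | name  | major | gpa  | credits
---+-------+-------+------+--------
8  | Eve   | Art   | 3.44 | 91     
9  | Eve   | Art   | 3.18 | 117    
1  | Grace | Art   | 2.96 | 42     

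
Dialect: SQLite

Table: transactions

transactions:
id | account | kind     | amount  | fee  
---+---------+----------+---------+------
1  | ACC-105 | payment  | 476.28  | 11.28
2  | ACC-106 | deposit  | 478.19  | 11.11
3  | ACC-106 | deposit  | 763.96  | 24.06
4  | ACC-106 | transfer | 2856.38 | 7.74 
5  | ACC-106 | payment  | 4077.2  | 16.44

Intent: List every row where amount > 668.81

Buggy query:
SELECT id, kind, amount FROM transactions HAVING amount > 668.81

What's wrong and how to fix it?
Bug: This is a non-aggregate query (no GROUP BY, no aggregates), so in SQLite the HAVING clause is invalid here; a row-level condition belongs in WHERE

Fix: Replace HAVING with WHERE since the condition applies to individual rows

Corrected query:
SELECT id, kind, amount FROM transactions WHERE amount > 668.81

Result:
id | kind     | amount 
---+----------+--------
3  | deposit  | 763.96 
4  | transfer | 2856.38
5  | payment  | 4077.2 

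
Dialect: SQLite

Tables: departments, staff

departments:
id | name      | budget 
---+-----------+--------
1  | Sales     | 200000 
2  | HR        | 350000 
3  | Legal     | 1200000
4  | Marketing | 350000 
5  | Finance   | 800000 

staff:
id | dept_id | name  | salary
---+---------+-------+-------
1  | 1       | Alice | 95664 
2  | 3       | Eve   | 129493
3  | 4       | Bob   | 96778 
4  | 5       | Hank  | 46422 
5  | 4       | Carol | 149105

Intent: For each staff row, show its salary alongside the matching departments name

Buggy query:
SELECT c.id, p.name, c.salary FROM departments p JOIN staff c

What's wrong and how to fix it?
Bug: Missing join condition: each staff row is matched to all departments rows instead of just its own

Fix: Specify the join condition linking the foreign key to the parent id

Corrected query:
SELECT c.id, p.name, c.salary FROM departments p JOIN staff c ON c.dept_id = p.id

Result:
id | name      | salary
---+-----------+-------
1  | Sales     | 95664 
2  | Legal     | 129493
3  | Marketing | 96778 
4  | Finance   | 46422 
5  | Marketing | 149105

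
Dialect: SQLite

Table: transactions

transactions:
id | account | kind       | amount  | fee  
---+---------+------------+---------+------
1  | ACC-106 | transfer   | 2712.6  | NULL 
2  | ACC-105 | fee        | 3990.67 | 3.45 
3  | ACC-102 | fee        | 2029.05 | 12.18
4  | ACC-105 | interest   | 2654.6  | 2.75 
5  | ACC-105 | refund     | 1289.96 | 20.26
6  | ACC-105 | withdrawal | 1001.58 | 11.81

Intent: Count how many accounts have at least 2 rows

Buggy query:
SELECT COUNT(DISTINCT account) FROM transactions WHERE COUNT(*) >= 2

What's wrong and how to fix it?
Bug: COUNT(*) cannot appear in WHERE; the per-group count doesn't exist yet

Fix: Use a subquery that GROUPs and filters with HAVING, then count its rows

Corrected query:
SELECT COUNT(*) FROM (SELECT account FROM transactions GROUP BY account HAVING COUNT(*) >= 2)

Result:
COUNT(*)
--------
1       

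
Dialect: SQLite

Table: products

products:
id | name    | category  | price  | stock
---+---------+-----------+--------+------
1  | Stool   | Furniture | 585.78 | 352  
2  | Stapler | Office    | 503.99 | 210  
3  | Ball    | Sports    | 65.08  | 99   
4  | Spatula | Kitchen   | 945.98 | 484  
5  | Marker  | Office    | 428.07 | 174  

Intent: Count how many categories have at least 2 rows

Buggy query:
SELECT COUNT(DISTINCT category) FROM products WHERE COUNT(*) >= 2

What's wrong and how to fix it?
Bug: WHERE filters individual rows, not groups, so a group-level COUNT is invalid there

Fix: Use a subquery that GROUPs and filters with HAVING, then count its rows

Corrected query:
SELECT COUNT(*) FROM (SELECT category FROM products GROUP BY category HAVING COUNT(*) >= 2)

Result:
COUNT(*)
--------
1       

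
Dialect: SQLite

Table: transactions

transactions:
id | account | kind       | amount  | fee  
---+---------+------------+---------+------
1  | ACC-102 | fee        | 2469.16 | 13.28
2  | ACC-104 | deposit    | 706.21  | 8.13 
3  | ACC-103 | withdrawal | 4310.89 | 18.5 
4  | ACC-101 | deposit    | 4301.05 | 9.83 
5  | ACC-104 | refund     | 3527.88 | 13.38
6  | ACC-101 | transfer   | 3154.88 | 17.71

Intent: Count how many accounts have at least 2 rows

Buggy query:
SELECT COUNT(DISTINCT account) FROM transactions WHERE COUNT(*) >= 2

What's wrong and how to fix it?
Bug: COUNT(*) cannot appear in WHERE; the per-group count doesn't exist yet

Fix: Use a subquery that GROUPs and filters with HAVING, then count its rows

Corrected query:
SELECT COUNT(*) FROM (SELECT account FROM transactions GROUP BY account HAVING COUNT(*) >= 2)

Result:
COUNT(*)
--------
2       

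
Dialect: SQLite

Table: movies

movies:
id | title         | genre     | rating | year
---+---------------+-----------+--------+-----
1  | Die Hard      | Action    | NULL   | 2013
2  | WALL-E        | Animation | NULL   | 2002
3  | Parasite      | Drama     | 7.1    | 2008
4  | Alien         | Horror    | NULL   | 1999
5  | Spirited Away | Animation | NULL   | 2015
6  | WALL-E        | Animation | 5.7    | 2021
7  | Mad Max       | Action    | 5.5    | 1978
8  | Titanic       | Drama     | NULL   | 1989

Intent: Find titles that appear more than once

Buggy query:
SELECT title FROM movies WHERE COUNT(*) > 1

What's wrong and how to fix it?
Bug: WHERE can't reference COUNT(*); aggregates are computed after WHERE

Fix: Group first, then use HAVING for the count condition

Corrected query:
SELECT title FROM movies GROUP BY title HAVING COUNT(*) > 1

Result:
title 
------
WALL-E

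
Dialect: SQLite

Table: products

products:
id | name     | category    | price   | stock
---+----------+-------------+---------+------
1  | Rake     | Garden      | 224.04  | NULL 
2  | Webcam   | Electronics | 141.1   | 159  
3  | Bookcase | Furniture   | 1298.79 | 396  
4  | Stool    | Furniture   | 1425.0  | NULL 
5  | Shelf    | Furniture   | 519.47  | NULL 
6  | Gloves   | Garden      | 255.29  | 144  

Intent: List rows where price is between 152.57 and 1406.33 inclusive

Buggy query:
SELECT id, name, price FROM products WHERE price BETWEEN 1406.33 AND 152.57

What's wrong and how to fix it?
Bug: BETWEEN expects the lower bound first; with 1406.33 AND 152.57 the range is empty

Fix: Swap the bounds so the smaller value comes first

Corrected query:
SELECT id, name, price FROM products WHERE price BETWEEN 152.57 AND 1406.33

Result:
id | name     | price  
---+----------+--------
1  | Rake     | 224.04 
3  | Bookcase | 1298.79
5  | Shelf    | 519.47 
6  | Gloves   | 255.29 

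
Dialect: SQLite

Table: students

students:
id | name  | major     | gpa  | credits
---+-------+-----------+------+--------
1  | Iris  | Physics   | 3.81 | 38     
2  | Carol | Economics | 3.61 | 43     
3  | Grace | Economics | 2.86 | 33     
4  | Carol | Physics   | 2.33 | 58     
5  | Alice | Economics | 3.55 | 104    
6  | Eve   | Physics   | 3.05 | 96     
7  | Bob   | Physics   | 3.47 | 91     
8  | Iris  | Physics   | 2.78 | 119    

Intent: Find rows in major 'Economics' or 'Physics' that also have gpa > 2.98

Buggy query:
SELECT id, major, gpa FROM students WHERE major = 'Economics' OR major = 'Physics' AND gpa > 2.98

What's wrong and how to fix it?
Bug: Without parentheses, AND is evaluated before OR, so the gpa filter only applies to the 'Physics' branch

Fix: Group the OR with parentheses (or use IN), then AND the threshold

Corrected query:
SELECT id, major, gpa FROM students WHERE (major = 'Economics' OR major = 'Physics') AND gpa > 2.98

Result:
id | major     | gpa 
---+-----------+-----
1  | Physics   | 3.81
2  | Economics | 3.61
5  | Economics | 3.55
6  | Physics   | 3.05
7  | Physics   | 3.47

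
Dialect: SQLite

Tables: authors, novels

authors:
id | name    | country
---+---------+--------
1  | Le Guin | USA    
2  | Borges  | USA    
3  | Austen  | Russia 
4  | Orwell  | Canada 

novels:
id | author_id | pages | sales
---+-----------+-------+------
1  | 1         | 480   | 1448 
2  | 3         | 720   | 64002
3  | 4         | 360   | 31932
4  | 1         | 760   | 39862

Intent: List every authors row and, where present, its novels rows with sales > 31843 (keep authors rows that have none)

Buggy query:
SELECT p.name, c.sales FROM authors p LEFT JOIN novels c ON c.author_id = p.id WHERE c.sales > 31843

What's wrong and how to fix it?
Bug: Filtering c.sales in WHERE discards the NULL rows produced by LEFT JOIN, turning it into an inner join

Fix: Move the right-table condition into the ON clause so unmatched parents are kept

Corrected query:
SELECT p.name, c.sales FROM authors p LEFT JOIN novels c ON c.author_id = p.id AND c.sales > 31843

Result:
name    | sales
--------+------
Le Guin | 39862
Borges  | NULL 
Austen  | 64002
Orwell  | 31932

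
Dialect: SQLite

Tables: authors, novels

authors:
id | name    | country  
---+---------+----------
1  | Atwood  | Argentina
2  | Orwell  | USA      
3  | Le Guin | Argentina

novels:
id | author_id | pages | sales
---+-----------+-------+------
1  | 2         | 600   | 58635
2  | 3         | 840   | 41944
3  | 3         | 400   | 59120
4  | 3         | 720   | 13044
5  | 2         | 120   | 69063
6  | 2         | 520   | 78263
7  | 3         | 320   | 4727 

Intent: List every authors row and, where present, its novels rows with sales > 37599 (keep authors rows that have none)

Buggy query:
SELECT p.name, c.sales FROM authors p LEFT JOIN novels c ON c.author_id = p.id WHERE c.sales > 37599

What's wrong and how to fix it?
Bug: Filtering c.sales in WHERE discards the NULL rows produced by LEFT JOIN, turning it into an inner join

Fix: Put 'c.sales > 37599' in the JOIN's ON clause instead of WHERE

Corrected query:
SELECT p.name, c.sales FROM authors p LEFT JOIN novels c ON c.author_id = p.id AND c.sales > 37599

Result:
name    | sales
--------+------
Atwood  | NULL 
Orwell  | 58635
Orwell  | 69063
Orwell  | 78263
Le Guin | 41944
Le Guin | 59120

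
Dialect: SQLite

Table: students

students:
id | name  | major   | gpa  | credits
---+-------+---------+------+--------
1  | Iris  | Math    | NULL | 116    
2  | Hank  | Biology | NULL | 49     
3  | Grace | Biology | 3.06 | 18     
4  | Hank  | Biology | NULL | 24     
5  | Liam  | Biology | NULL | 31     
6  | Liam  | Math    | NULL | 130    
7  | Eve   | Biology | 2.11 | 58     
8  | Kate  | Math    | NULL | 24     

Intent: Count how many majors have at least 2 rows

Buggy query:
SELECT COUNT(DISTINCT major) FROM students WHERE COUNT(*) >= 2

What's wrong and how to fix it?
Bug: WHERE filters individual rows, not groups, so a group-level COUNT is invalid there

Fix: Group first with HAVING COUNT(*) >= 2, then COUNT the resulting groups

Corrected query:
SELECT COUNT(*) FROM (SELECT major FROM students GROUP BY major HAVING COUNT(*) >= 2)

Result:
COUNT(*)
--------
2       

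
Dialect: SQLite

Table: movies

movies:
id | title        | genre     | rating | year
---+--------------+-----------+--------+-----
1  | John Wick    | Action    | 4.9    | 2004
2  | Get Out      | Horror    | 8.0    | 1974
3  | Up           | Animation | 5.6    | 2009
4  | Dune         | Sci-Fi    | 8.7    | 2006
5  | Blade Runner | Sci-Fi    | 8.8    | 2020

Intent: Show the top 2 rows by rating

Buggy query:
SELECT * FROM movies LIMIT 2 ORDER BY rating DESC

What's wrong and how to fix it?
Bug: LIMIT must come after ORDER BY

Fix: Sort with ORDER BY, then apply LIMIT

Corrected query:
SELECT * FROM movies ORDER BY rating DESC LIMIT 2

Result:
id | title        | genre  | rating | year
---+--------------+--------+--------+-----
5  | Blade Runner | Sci-Fi | 8.8    | 2020
4  | Dune         | Sci-Fi | 8.7    | 2006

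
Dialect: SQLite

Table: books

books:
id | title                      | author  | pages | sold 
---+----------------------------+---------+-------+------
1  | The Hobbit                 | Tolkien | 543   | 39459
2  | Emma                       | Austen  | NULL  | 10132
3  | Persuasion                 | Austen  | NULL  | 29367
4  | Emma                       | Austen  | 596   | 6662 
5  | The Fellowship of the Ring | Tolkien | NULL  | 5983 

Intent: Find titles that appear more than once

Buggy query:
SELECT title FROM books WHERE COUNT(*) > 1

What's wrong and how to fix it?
Bug: COUNT(*) is an aggregate and cannot be used in WHERE

Fix: GROUP BY title, then filter groups with HAVING COUNT(*) > 1

Corrected query:
SELECT title FROM books GROUP BY title HAVING COUNT(*) > 1

Result:
title
-----
Emma 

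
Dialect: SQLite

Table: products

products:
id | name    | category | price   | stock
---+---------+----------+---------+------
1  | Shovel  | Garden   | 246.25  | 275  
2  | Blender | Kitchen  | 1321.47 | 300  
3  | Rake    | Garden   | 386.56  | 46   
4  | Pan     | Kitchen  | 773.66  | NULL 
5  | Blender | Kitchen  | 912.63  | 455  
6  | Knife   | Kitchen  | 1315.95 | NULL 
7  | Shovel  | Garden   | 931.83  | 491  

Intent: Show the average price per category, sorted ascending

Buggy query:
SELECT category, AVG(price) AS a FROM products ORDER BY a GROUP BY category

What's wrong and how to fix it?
Bug: ORDER BY appears before GROUP BY; SQL clause order requires GROUP BY first

Fix: Reorder: SELECT … FROM … GROUP BY … ORDER BY …

Corrected query:
SELECT category, AVG(price) AS a FROM products GROUP BY category ORDER BY a

Result:
category | a         
---------+-----------
Garden   | 521.546667
Kitchen  | 1080.9275 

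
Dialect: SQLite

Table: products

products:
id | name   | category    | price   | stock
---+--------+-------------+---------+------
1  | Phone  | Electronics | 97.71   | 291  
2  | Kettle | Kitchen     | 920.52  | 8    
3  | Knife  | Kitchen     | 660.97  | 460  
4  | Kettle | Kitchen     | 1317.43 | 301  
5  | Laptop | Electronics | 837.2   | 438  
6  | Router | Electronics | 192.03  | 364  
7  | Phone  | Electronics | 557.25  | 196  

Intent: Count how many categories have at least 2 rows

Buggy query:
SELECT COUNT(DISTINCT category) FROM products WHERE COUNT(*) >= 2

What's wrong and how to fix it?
Bug: WHERE filters individual rows, not groups, so a group-level COUNT is invalid there

Fix: Group first with HAVING COUNT(*) >= 2, then COUNT the resulting groups

Corrected query:
SELECT COUNT(*) FROM (SELECT category FROM products GROUP BY category HAVING COUNT(*) >= 2)

Result:
COUNT(*)
--------
2       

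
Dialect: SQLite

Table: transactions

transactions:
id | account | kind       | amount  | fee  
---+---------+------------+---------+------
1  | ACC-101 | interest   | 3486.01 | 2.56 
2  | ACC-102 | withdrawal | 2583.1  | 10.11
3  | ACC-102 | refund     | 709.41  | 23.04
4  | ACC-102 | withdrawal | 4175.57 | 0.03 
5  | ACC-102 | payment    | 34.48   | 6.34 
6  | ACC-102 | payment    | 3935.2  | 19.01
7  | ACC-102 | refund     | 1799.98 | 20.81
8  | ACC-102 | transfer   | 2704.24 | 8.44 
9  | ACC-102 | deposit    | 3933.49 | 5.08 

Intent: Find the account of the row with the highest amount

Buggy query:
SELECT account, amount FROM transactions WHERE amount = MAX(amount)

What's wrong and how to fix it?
Bug: WHERE is evaluated per row; an aggregate over the whole table isn't defined there

Fix: Wrap MAX in a scalar subquery so WHERE compares against a single value

Corrected query:
SELECT account, amount FROM transactions WHERE amount = (SELECT MAX(amount) FROM transactions)

Result:
account | amount 
--------+--------
ACC-102 | 4175.57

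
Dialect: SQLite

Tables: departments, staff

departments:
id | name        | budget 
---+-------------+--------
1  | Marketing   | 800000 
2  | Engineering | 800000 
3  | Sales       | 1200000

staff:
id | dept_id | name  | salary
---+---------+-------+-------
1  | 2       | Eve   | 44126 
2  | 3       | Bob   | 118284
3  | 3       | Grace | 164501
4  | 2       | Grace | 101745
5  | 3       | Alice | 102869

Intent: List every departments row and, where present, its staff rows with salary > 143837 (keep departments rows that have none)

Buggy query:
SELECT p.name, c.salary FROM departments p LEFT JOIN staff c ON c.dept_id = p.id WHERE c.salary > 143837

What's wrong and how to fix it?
Bug: A WHERE condition on the right-hand table after LEFT JOIN drops unmatched parents

Fix: Move the right-table condition into the ON clause so unmatched parents are kept

Corrected query:
SELECT p.name, c.salary FROM departments p LEFT JOIN staff c ON c.dept_id = p.id AND c.salary > 143837

Result:
name        | salary
------------+-------
Marketing   | NULL  
Engineering | NULL  
Sales       | 164501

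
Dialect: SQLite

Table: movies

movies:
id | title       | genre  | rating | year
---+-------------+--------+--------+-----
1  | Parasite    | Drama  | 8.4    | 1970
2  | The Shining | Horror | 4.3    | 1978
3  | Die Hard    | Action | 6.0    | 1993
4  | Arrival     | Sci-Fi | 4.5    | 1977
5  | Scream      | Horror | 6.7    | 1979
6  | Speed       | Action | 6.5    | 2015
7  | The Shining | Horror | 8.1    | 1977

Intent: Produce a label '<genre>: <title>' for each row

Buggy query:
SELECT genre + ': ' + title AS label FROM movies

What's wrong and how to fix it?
Bug: SQLite uses || for string concatenation; + coerces text to numbers (yielding 0)

Fix: Use the || operator for string concatenation

Corrected query:
SELECT genre || ': ' || title AS label FROM movies

Result:
label              
-------------------
Drama: Parasite    
Horror: The Shining
Action: Die Hard   
Sci-Fi: Arrival    
Horror: Scream     
Action: Speed      
Horror: The Shining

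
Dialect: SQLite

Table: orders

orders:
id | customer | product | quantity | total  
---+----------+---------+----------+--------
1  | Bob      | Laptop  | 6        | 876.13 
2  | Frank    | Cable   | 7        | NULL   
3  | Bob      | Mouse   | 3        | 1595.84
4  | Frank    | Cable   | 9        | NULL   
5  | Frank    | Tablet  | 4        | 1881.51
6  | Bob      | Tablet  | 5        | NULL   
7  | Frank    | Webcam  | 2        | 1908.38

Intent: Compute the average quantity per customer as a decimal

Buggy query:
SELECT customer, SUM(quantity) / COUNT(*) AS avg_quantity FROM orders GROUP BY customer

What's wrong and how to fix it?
Bug: SUM(quantity) and COUNT(*) are both integers; the division truncates the fractional part

Fix: Cast one side to REAL so the division keeps the fractional part

Corrected query:
SELECT customer, SUM(quantity) * 1.0 / COUNT(*) AS avg_quantity FROM orders GROUP BY customer

Result:
customer | avg_quantity
---------+-------------
Bob      | 4.666667    
Frank    | 5.5         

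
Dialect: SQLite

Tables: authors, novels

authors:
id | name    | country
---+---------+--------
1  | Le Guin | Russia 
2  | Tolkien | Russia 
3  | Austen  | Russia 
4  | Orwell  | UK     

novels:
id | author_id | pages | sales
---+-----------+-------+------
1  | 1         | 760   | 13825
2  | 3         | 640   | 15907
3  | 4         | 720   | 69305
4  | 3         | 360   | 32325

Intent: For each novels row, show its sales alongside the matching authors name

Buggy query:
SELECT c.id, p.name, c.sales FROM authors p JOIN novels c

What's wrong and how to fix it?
Bug: JOIN with no ON clause produces a cartesian product; every novels row pairs with every authors row

Fix: Specify the join condition linking the foreign key to the parent id

Corrected query:
SELECT c.id, p.name, c.sales FROM authors p JOIN novels c ON c.author_id = p.id

Result:
id | name    | sales
---+---------+------
1  | Le Guin | 13825
2  | Austen  | 15907
3  | Orwell  | 69305
4  | Austen  | 32325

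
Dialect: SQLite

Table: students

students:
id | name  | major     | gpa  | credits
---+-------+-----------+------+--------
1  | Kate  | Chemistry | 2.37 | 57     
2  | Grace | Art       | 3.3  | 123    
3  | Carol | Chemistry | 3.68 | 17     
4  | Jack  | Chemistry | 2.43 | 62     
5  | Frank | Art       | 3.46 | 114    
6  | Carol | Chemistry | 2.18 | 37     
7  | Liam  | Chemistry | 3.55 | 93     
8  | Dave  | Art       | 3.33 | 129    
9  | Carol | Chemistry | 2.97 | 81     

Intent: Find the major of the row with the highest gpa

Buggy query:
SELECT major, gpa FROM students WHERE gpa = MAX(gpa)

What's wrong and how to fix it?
Bug: MAX(gpa) is an aggregate and cannot be used directly in WHERE

Fix: Use a subquery: WHERE gpa = (SELECT MAX(gpa) FROM students)

Corrected query:
SELECT major, gpa FROM students WHERE gpa = (SELECT MAX(gpa) FROM students)

Result:
major     | gpa 
----------+-----
Chemistry | 3.68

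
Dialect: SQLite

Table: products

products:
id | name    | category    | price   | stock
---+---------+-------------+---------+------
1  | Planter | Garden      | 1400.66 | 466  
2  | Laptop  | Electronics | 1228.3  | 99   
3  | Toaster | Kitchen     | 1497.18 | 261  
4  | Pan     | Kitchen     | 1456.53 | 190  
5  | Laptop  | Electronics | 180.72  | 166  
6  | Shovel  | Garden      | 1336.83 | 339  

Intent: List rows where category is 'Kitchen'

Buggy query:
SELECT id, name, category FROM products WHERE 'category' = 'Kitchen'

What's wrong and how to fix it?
Bug: Single quotes denote string literals in SQL; the column name is being compared as a constant string

Fix: Remove the quotes around the column name (or use double quotes for an identifier)

Corrected query:
SELECT id, name, category FROM products WHERE category = 'Kitchen'

Result:
id | name    | category
---+---------+---------
3  | Toaster | Kitchen 
4  | Pan     | Kitchen 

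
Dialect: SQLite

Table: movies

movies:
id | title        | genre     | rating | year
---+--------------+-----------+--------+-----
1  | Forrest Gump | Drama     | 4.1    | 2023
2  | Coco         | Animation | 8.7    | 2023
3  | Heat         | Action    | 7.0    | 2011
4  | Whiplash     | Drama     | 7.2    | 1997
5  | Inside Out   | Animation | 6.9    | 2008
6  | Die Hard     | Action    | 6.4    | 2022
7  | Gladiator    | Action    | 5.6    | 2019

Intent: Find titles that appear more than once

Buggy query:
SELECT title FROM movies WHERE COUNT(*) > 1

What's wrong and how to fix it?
Bug: WHERE can't reference COUNT(*); aggregates are computed after WHERE

Fix: Group first, then use HAVING for the count condition

Corrected query:
SELECT title FROM movies GROUP BY title HAVING COUNT(*) > 1

Result:
(no rows)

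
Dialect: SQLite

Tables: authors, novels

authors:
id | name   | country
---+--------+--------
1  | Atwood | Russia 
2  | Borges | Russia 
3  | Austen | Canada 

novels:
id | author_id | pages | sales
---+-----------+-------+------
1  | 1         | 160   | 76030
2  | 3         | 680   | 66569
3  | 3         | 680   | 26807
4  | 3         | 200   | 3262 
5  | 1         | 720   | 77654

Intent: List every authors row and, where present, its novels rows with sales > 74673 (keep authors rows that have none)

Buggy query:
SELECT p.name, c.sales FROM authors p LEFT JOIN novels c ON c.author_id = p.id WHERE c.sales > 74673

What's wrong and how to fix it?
Bug: Filtering c.sales in WHERE discards the NULL rows produced by LEFT JOIN, turning it into an inner join

Fix: Put 'c.sales > 74673' in the JOIN's ON clause instead of WHERE

Corrected query:
SELECT p.name, c.sales FROM authors p LEFT JOIN novels c ON c.author_id = p.id AND c.sales > 74673

Result:
name   | sales
-------+------
Atwood | 76030
Atwood | 77654
Borges | NULL 
Austen | NULL 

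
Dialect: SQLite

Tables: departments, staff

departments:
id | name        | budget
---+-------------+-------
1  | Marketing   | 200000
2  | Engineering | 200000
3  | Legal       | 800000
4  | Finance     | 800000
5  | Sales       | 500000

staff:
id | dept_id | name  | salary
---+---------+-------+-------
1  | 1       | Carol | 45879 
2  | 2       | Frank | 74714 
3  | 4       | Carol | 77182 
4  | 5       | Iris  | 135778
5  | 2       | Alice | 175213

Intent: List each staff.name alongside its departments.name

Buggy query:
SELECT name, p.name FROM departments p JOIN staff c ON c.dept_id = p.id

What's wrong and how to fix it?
Bug: Both tables have a 'name' column; the unqualified reference is ambiguous

Fix: Prefix ambiguous columns with the table alias

Corrected query:
SELECT c.name, p.name FROM departments p JOIN staff c ON c.dept_id = p.id

Result:
name  | name       
------+------------
Carol | Marketing  
Frank | Engineering
Carol | Finance    
Iris  | Sales      
Alice | Engineering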